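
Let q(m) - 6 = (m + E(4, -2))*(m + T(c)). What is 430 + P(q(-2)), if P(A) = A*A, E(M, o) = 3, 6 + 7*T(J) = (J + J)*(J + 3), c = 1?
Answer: 21970/49 ≈ 448.37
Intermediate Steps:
T(J) = -6/7 + 2*J*(3 + J)/7 (T(J) = -6/7 + ((J + J)*(J + 3))/7 = -6/7 + ((2*J)*(3 + J))/7 = -6/7 + (2*J*(3 + J))/7 = -6/7 + 2*J*(3 + J)/7)
q(m) = 6 + (3 + m)*(2/7 + m) (q(m) = 6 + (m + 3)*(m + (-6/7 + (2/7)*1² + (6/7)*1)) = 6 + (3 + m)*(m + (-6/7 + (2/7)*1 + 6/7)) = 6 + (3 + m)*(m + (-6/7 + 2/7 + 6/7)) = 6 + (3 + m)*(m + 2/7) = 6 + (3 + m)*(2/7 + m))
P(A) = A²
430 + P(q(-2)) = 430 + (48/7 + (-2)² + (23/7)*(-2))² = 430 + (48/7 + 4 - 46/7)² = 430 + (30/7)² = 430 + 900/49 = 21970/49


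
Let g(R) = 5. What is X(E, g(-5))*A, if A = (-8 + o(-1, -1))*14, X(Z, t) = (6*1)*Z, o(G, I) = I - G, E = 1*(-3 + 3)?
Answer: 0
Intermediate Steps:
E = 0 (E = 1*0 = 0)
X(Z, t) = 6*Z
A = -112 (A = (-8 + (-1 - 1*(-1)))*14 = (-8 + (-1 + 1))*14 = (-8 + 0)*14 = -8*14 = -112)
X(E, g(-5))*A = (6*0)*(-112) = 0*(-112) = 0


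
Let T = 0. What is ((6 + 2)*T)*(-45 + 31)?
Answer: 0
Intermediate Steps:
((6 + 2)*T)*(-45 + 31) = ((6 + 2)*0)*(-45 + 31) = (8*0)*(-14) = 0*(-14) = 0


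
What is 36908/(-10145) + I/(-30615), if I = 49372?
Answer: -326163472/62117835 ≈ -5.2507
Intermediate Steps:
36908/(-10145) + I/(-30615) = 36908/(-10145) + 49372/(-30615) = 36908*(-1/10145) + 49372*(-1/30615) = -36908/10145 - 49372/30615 = -326163472/62117835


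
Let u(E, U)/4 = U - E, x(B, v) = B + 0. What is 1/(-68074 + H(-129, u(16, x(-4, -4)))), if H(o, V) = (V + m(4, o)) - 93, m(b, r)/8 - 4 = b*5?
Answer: -1/68055 ≈ -1.4694e-5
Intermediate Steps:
x(B, v) = B
m(b, r) = 32 + 40*b (m(b, r) = 32 + 8*(b*5) = 32 + 8*(5*b) = 32 + 40*b)
u(E, U) = -4*E + 4*U (u(E, U) = 4*(U - E) = -4*E + 4*U)
H(o, V) = 99 + V (H(o, V) = (V + (32 + 40*4)) - 93 = (V + (32 + 160)) - 93 = (V + 192) - 93 = (192 + V) - 93 = 99 + V)
1/(-68074 + H(-129, u(16, x(-4, -4)))) = 1/(-68074 + (99 + (-4*16 + 4*(-4)))) = 1/(-68074 + (99 + (-64 - 16))) = 1/(-68074 + (99 - 80)) = 1/(-68074 + 19) = 1/(-68055) = -1/68055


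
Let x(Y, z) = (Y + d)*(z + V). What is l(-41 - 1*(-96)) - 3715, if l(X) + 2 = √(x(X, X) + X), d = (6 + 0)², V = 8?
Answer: -3717 + 2*√1447 ≈ -3640.9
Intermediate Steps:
d = 36 (d = 6² = 36)
x(Y, z) = (8 + z)*(36 + Y) (x(Y, z) = (Y + 36)*(z + 8) = (36 + Y)*(8 + z) = (8 + z)*(36 + Y))
l(X) = -2 + √(288 + X² + 45*X) (l(X) = -2 + √((288 + 8*X + 36*X + X*X) + X) = -2 + √((288 + 8*X + 36*X + X²) + X) = -2 + √((288 + X² + 44*X) + X) = -2 + √(288 + X² + 45*X))
l(-41 - 1*(-96)) - 3715 = (-2 + √(288 + (-41 - 1*(-96))² + 45*(-41 - 1*(-96)))) - 3715 = (-2 + √(288 + (-41 + 96)² + 45*(-41 + 96))) - 3715 = (-2 + √(288 + 55² + 45*55)) - 3715 = (-2 + √(288 + 3025 + 2475)) - 3715 = (-2 + √5788) - 3715 = (-2 + 2*√1447) - 3715 = -3717 + 2*√1447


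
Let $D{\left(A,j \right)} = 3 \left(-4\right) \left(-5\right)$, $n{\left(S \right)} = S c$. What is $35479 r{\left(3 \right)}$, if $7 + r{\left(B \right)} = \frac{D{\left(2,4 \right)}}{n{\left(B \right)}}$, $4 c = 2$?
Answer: $1170807$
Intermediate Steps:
$c = \frac{1}{2}$ ($c = \frac{1}{4} \cdot 2 = \frac{1}{2} \approx 0.5$)
$n{\left(S \right)} = \frac{S}{2}$ ($n{\left(S \right)} = S \frac{1}{2} = \frac{S}{2}$)
$D{\left(A,j \right)} = 60$ ($D{\left(A,j \right)} = \left(-12\right) \left(-5\right) = 60$)
$r{\left(B \right)} = -7 + \frac{120}{B}$ ($r{\left(B \right)} = -7 + \frac{60}{\frac{1}{2} B} = -7 + 60 \frac{2}{B} = -7 + \frac{120}{B}$)
$35479 r{\left(3 \right)} = 35479 \left(-7 + \frac{120}{3}\right) = 35479 \left(-7 + 120 \cdot \frac{1}{3}\right) = 35479 \left(-7 + 40\right) = 35479 \cdot 33 = 1170807$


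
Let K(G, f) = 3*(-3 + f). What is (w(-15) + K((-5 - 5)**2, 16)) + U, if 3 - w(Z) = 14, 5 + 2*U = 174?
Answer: 225/2 ≈ 112.50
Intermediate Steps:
U = 169/2 (U = -5/2 + (1/2)*174 = -5/2 + 87 = 169/2 ≈ 84.500)
w(Z) = -11 (w(Z) = 3 - 1*14 = 3 - 14 = -11)
K(G, f) = -9 + 3*f
(w(-15) + K((-5 - 5)**2, 16)) + U = (-11 + (-9 + 3*16)) + 169/2 = (-11 + (-9 + 48)) + 169/2 = (-11 + 39) + 169/2 = 28 + 169/2 = 225/2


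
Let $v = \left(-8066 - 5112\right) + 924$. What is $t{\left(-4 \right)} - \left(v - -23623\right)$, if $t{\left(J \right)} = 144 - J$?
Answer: $-11221$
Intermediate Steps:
$v = -12254$ ($v = -13178 + 924 = -12254$)
$t{\left(-4 \right)} - \left(v - -23623\right) = \left(144 - -4\right) - \left(-12254 - -23623\right) = \left(144 + 4\right) - \left(-12254 + 23623\right) = 148 - 11369 = -11221$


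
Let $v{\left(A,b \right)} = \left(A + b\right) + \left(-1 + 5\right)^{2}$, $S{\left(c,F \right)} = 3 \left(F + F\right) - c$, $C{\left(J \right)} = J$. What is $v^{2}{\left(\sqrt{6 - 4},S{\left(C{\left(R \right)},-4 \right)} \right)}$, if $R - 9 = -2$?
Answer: $\left(15 - \sqrt{2}\right)^{2} \approx 184.57$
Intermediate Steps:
$R = 7$ ($R = 9 - 2 = 7$)
$S{\left(c,F \right)} = - c + 6 F$ ($S{\left(c,F \right)} = 3 \cdot 2 F - c = 6 F - c = - c + 6 F$)
$v{\left(A,b \right)} = 16 + A + b$ ($v{\left(A,b \right)} = \left(A + b\right) + 4^{2} = \left(A + b\right) + 16 = 16 + A + b$)
$v^{2}{\left(\sqrt{6 - 4},S{\left(C{\left(R \right)},-4 \right)} \right)} = \left(16 + \sqrt{6 - 4} + \left(\left(-1\right) 7 + 6 \left(-4\right)\right)\right)^{2} = \left(16 + \sqrt{2} - 31\right)^{2} = \left(-15 + \sqrt{2}\right)^{2}$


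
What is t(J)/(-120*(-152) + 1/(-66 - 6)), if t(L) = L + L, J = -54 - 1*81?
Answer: -19440/1313279 ≈ -0.014803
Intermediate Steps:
J = -135 (J = -54 - 81 = -135)
t(L) = 2*L
t(J)/(-120*(-152) + 1/(-66 - 6)) = (2*(-135))/(-120*(-152) + 1/(-66 - 6)) = -270/(18240 + 1/(-72)) = -270/(18240 - 1/72) = -270/1313279/72 = -270*72/1313279 = -19440/1313279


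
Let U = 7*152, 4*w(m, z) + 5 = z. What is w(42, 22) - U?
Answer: -4239/4 ≈ -1059.8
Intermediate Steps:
w(m, z) = -5/4 + z/4
U = 1064
w(42, 22) - U = (-5/4 + (¼)*22) - 1*1064 = (-5/4 + 11/2) - 1064 = 17/4 - 1064 = -4239/4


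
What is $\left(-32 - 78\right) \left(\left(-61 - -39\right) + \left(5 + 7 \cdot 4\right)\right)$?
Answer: $-1210$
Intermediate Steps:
$\left(-32 - 78\right) \left(\left(-61 - -39\right) + \left(5 + 7 \cdot 4\right)\right) = \left(-32 - 78\right) \left(\left(-61 + 39\right) + \left(5 + 28\right)\right) = - 110 \left(-22 + 33\right) = \left(-110\right) 11 = -1210$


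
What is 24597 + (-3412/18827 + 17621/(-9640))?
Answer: 4463800968913/181492280 ≈ 24595.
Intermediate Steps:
24597 + (-3412/18827 + 17621/(-9640)) = 24597 + (-3412*1/18827 + 17621*(-1/9640)) = 24597 + (-3412/18827 - 17621/9640) = 24597 - 364642247/181492280 = 4463800968913/181492280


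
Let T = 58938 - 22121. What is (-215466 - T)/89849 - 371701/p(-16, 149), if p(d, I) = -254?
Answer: 33332883267/22821646 ≈ 1460.6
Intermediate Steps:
T = 36817
(-215466 - T)/89849 - 371701/p(-16, 149) = (-215466 - 1*36817)/89849 - 371701/(-254) = (-215466 - 36817)*(1/89849) - 371701*(-1/254) = -252283*1/89849 + 371701/254 = -252283/89849 + 371701/254 = 33332883267/22821646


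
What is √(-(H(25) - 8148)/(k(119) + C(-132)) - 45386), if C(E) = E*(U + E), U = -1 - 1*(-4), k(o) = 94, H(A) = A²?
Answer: 29*I*√15820882098/17122 ≈ 213.04*I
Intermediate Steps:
U = 3 (U = -1 + 4 = 3)
C(E) = E*(3 + E)
√(-(H(25) - 8148)/(k(119) + C(-132)) - 45386) = √(-(25² - 8148)/(94 - 132*(3 - 132)) - 45386) = √(-(625 - 8148)/(94 - 132*(-129)) - 45386) = √(-(-7523)/(94 + 17028) - 45386) = √(-(-7523)/17122 - 45386) = √(-1*(-7523/17122) - 45386) = √(7523/17122 - 45386) = √(-777091569/17122) = 29*I*√15820882098/17122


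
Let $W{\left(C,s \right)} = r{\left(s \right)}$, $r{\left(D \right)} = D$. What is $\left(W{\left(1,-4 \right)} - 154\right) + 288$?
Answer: $130$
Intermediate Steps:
$W{\left(C,s \right)} = s$
$\left(W{\left(1,-4 \right)} - 154\right) + 288 = \left(-4 - 154\right) + 288 = -158 + 288 = 130$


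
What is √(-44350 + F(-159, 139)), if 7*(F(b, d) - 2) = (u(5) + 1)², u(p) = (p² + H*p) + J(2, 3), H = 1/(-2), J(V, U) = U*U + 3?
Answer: I*√8656921/14 ≈ 210.16*I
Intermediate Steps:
J(V, U) = 3 + U² (J(V, U) = U² + 3 = 3 + U²)
H = -½ ≈ -0.50000
u(p) = 12 + p² - p/2 (u(p) = (p² - p/2) + (3 + 3²) = (p² - p/2) + (3 + 9) = (p² - p/2) + 12 = 12 + p² - p/2)
F(b, d) = 5097/28 (F(b, d) = 2 + ((12 + 5² - ½*5) + 1)²/7 = 2 + ((12 + 25 - 5/2) + 1)²/7 = 2 + (69/2 + 1)²/7 = 2 + (71/2)²/7 = 2 + (⅐)*(5041/4) = 2 + 5041/28 = 5097/28)
√(-44350 + F(-159, 139)) = √(-44350 + 5097/28) = √(-1236703/28) = I*√8656921/14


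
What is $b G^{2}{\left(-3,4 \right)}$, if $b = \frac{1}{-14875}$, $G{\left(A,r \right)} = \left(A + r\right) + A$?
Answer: $- \frac{4}{14875} \approx -0.00026891$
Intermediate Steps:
$G{\left(A,r \right)} = r + 2 A$
$b = - \frac{1}{14875} \approx -6.7227 \cdot 10^{-5}$
$b G^{2}{\left(-3,4 \right)} = - \frac{\left(4 + 2 \left(-3\right)\right)^{2}}{14875} = - \frac{\left(4 - 6\right)^{2}}{14875} = - \frac{\left(-2\right)^{2}}{14875} = \left(- \frac{1}{14875}\right) 4 = - \frac{4}{14875}$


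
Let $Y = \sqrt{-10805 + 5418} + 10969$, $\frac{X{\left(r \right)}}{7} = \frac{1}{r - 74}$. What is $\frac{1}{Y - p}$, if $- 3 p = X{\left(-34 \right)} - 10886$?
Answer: $\frac{770556564}{5656690889833} - \frac{104976 i \sqrt{5387}}{5656690889833} \approx 0.00013622 - 1.3621 \cdot 10^{-6} i$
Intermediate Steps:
$X{\left(r \right)} = \frac{7}{-74 + r}$ ($X{\left(r \right)} = \frac{7}{r - 74} = \frac{7}{-74 + r}$)
$Y = 10969 + i \sqrt{5387}$ ($Y = \sqrt{-5387} + 10969 = i \sqrt{5387} + 10969 = 10969 + i \sqrt{5387} \approx 10969.0 + 73.396 i$)
$p = \frac{1175695}{324}$ ($p = - \frac{\frac{7}{-74 - 34} - 10886}{3} = - \frac{\frac{7}{-108} - 10886}{3} = - \frac{7 \left(- \frac{1}{108}\right) - 10886}{3} = - \frac{- \frac{7}{108} - 10886}{3} = \left(- \frac{1}{3}\right) \left(- \frac{1175695}{108}\right) = \frac{1175695}{324} \approx 3628.7$)
$\frac{1}{Y - p} = \frac{1}{\left(10969 + i \sqrt{5387}\right) - \frac{1175695}{324}} = \frac{1}{\frac{2378261}{324} + i \sqrt{5387}}$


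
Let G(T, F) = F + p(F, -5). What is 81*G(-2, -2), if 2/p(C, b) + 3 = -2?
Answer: -972/5 ≈ -194.40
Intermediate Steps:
p(C, b) = -⅖ (p(C, b) = 2/(-3 - 2) = 2/(-5) = 2*(-⅕) = -⅖)
G(T, F) = -⅖ + F (G(T, F) = F - ⅖ = -⅖ + F)
81*G(-2, -2) = 81*(-⅖ - 2) = 81*(-12/5) = -972/5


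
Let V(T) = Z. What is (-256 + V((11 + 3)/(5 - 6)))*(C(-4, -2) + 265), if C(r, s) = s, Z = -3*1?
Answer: -68117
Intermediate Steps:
Z = -3
V(T) = -3
(-256 + V((11 + 3)/(5 - 6)))*(C(-4, -2) + 265) = (-256 - 3)*(-2 + 265) = -259*263 = -68117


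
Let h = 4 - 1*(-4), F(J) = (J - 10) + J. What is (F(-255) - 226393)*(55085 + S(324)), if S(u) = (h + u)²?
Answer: -37510761117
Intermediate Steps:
F(J) = -10 + 2*J (F(J) = (-10 + J) + J = -10 + 2*J)
h = 8 (h = 4 + 4 = 8)
S(u) = (8 + u)²
(F(-255) - 226393)*(55085 + S(324)) = ((-10 + 2*(-255)) - 226393)*(55085 + (8 + 324)²) = ((-10 - 510) - 226393)*(55085 + 332²) = (-520 - 226393)*(55085 + 110224) = -226913*165309 = -37510761117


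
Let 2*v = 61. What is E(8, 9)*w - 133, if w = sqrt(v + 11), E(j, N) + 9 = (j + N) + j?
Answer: -133 + 8*sqrt(166) ≈ -29.927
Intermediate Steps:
v = 61/2 (v = (1/2)*61 = 61/2 ≈ 30.500)
E(j, N) = -9 + N + 2*j (E(j, N) = -9 + ((j + N) + j) = -9 + ((N + j) + j) = -9 + (N + 2*j) = -9 + N + 2*j)
w = sqrt(166)/2 (w = sqrt(61/2 + 11) = sqrt(83/2) = sqrt(166)/2 ≈ 6.4420)
E(8, 9)*w - 133 = (-9 + 9 + 2*8)*(sqrt(166)/2) - 133 = (-9 + 9 + 16)*(sqrt(166)/2) - 133 = 16*(sqrt(166)/2) - 133 = 8*sqrt(166) - 133 = -133 + 8*sqrt(166)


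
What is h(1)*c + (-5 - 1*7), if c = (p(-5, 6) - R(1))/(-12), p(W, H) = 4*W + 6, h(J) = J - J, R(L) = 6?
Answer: -12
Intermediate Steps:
h(J) = 0
p(W, H) = 6 + 4*W
c = 5/3 (c = ((6 + 4*(-5)) - 1*6)/(-12) = ((6 - 20) - 6)*(-1/12) = (-14 - 6)*(-1/12) = -20*(-1/12) = 5/3 ≈ 1.6667)
h(1)*c + (-5 - 1*7) = 0*(5/3) + (-5 - 1*7) = 0 + (-5 - 7) = 0 - 12 = -12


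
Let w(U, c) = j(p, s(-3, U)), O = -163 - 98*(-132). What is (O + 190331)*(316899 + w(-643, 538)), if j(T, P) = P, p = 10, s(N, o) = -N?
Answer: 64364063808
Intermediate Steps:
O = 12773 (O = -163 + 12936 = 12773)
w(U, c) = 3 (w(U, c) = -1*(-3) = 3)
(O + 190331)*(316899 + w(-643, 538)) = (12773 + 190331)*(316899 + 3) = 203104*316902 = 64364063808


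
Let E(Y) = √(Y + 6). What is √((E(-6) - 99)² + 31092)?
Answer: √40893 ≈ 202.22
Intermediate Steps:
E(Y) = √(6 + Y)
√((E(-6) - 99)² + 31092) = √((√(6 - 6) - 99)² + 31092) = √((√0 - 99)² + 31092) = √((0 - 99)² + 31092) = √((-99)² + 31092) = √(9801 + 31092) = √40893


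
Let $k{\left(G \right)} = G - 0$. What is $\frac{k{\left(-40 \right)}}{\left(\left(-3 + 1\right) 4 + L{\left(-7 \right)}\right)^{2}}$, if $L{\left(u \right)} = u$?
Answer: $- \frac{8}{45} \approx -0.17778$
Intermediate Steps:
$k{\left(G \right)} = G$ ($k{\left(G \right)} = G + 0 = G$)
$\frac{k{\left(-40 \right)}}{\left(\left(-3 + 1\right) 4 + L{\left(-7 \right)}\right)^{2}} = - \frac{40}{\left(\left(-3 + 1\right) 4 - 7\right)^{2}} = - \frac{40}{\left(\left(-2\right) 4 - 7\right)^{2}} = - \frac{40}{\left(-8 - 7\right)^{2}} = - \frac{40}{\left(-15\right)^{2}} = - \frac{40}{225} = \left(-40\right) \frac{1}{225} = - \frac{8}{45}$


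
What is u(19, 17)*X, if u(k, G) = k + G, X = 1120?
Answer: 40320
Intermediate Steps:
u(k, G) = G + k
u(19, 17)*X = (17 + 19)*1120 = 36*1120 = 40320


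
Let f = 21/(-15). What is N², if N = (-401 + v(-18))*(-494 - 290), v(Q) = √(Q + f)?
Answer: 494126875648/5 - 492954112*I*√485/5 ≈ 9.8825e+10 - 2.1712e+9*I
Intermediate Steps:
f = -7/5 (f = 21*(-1/15) = -7/5 ≈ -1.4000)
v(Q) = √(-7/5 + Q) (v(Q) = √(Q - 7/5) = √(-7/5 + Q))
N = 314384 - 784*I*√485/5 (N = (-401 + √(-35 + 25*(-18))/5)*(-494 - 290) = (-401 + √(-35 - 450)/5)*(-784) = (-401 + √(-485)/5)*(-784) = (-401 + (I*√485)/5)*(-784) = (-401 + I*√485/5)*(-784) = 314384 - 784*I*√485/5 ≈ 3.1438e+5 - 3453.2*I)
N² = (314384 - 784*I*√485/5)²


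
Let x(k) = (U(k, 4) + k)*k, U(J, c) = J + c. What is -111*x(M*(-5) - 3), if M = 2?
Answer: -31746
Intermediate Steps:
x(k) = k*(4 + 2*k) (x(k) = ((k + 4) + k)*k = ((4 + k) + k)*k = (4 + 2*k)*k = k*(4 + 2*k))
-111*x(M*(-5) - 3) = -222*(2*(-5) - 3)*(2 + (2*(-5) - 3)) = -222*(-10 - 3)*(2 + (-10 - 3)) = -222*(-13)*(2 - 13) = -222*(-13)*(-11) = -111*286 = -31746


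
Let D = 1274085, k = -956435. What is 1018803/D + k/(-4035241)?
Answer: 1776565041166/1713746676495 ≈ 1.0367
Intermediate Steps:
1018803/D + k/(-4035241) = 1018803/1274085 - 956435/(-4035241) = 1018803*(1/1274085) - 956435*(-1/4035241) = 339601/424695 + 956435/4035241 = 1776565041166/1713746676495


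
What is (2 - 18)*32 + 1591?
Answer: 1079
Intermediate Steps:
(2 - 18)*32 + 1591 = -16*32 + 1591 = -512 + 1591 = 1079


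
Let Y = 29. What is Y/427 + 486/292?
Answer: 107995/62342 ≈ 1.7323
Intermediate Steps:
Y/427 + 486/292 = 29/427 + 486/292 = 29*(1/427) + 486*(1/292) = 29/427 + 243/146 = 107995/62342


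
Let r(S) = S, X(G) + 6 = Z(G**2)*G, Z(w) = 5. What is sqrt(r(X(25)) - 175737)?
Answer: I*sqrt(175618) ≈ 419.07*I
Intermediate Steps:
X(G) = -6 + 5*G
sqrt(r(X(25)) - 175737) = sqrt((-6 + 5*25) - 175737) = sqrt((-6 + 125) - 175737) = sqrt(119 - 175737) = sqrt(-175618) = I*sqrt(175618)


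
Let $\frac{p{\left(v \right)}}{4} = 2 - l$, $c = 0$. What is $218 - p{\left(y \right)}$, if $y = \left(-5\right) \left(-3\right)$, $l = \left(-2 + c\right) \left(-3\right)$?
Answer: $234$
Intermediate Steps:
$l = 6$ ($l = \left(-2 + 0\right) \left(-3\right) = \left(-2\right) \left(-3\right) = 6$)
$y = 15$
$p{\left(v \right)} = -16$ ($p{\left(v \right)} = 4 \left(2 - 6\right) = 4 \left(-4\right) = -16$)
$218 - p{\left(y \right)} = 218 - -16 = 218 + 16 = 234$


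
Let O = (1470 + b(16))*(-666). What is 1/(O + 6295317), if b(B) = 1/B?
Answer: 8/42530043 ≈ 1.8810e-7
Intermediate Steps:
O = -7832493/8 (O = (1470 + 1/16)*(-666) = (23521/16)*(-666) = -7832493/8 ≈ -9.7906e+5)
1/(O + 6295317) = 1/(-7832493/8 + 6295317) = 1/(42530043/8) = 8/42530043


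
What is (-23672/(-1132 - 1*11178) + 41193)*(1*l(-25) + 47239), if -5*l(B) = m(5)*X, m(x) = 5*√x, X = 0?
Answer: 11977672882489/6155 ≈ 1.9460e+9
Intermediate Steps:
l(B) = 0 (l(B) = -5*√5*0/5 = -⅕*0 = 0)
(-23672/(-1132 - 1*11178) + 41193)*(1*l(-25) + 47239) = (-23672/(-1132 - 1*11178) + 41193)*(1*0 + 47239) = (-23672/(-1132 - 11178) + 41193)*(0 + 47239) = (-23672/(-12310) + 41193)*47239 = (-23672*(-1/12310) + 41193)*47239 = (11836/6155 + 41193)*47239 = (253554751/6155)*47239 = 11977672882489/6155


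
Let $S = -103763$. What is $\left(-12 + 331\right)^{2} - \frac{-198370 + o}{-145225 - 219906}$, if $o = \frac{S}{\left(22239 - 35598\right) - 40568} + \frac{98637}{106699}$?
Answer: $\frac{16445648807279275013}{161611389500651} \approx 1.0176 \cdot 10^{5}$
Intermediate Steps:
$o = \frac{16390605836}{5753956973}$ ($o = - \frac{103763}{\left(22239 - 35598\right) - 40568} + \frac{98637}{106699} = - \frac{103763}{-13359 - 40568} + 98637 \cdot \frac{1}{106699} = - \frac{103763}{-53927} + \frac{98637}{106699} = \left(-103763\right) \left(- \frac{1}{53927}\right) + \frac{98637}{106699} = \frac{103763}{53927} + \frac{98637}{106699} = \frac{16390605836}{5753956973} \approx 2.8486$)
$\left(-12 + 331\right)^{2} - \frac{-198370 + o}{-145225 - 219906} = \left(-12 + 331\right)^{2} - \frac{-198370 + \frac{16390605836}{5753956973}}{-145225 - 219906} = 319^{2} - - \frac{1141396054128174}{5753956973 \left(-365131\right)} = 101761 - \left(- \frac{1141396054128174}{5753956973}\right) \left(- \frac{1}{365131}\right) = 101761 - \frac{87799696471398}{161611389500651} = \frac{16445648807279275013}{161611389500651}$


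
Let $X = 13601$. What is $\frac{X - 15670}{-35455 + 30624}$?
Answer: $\frac{2069}{4831} \approx 0.42828$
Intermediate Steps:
$\frac{X - 15670}{-35455 + 30624} = \frac{13601 - 15670}{-35455 + 30624} = - \frac{2069}{-4831} = \left(-2069\right) \left(- \frac{1}{4831}\right) = \frac{2069}{4831}$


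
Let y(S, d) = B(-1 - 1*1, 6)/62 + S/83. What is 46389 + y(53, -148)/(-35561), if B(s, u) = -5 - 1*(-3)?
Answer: 4244521734657/91498453 ≈ 46389.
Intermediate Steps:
B(s, u) = -2 (B(s, u) = -5 + 3 = -2)
y(S, d) = -1/31 + S/83 (y(S, d) = -2/62 + S/83 = -2*1/62 + S*(1/83) = -1/31 + S/83)
46389 + y(53, -148)/(-35561) = 46389 + (-1/31 + (1/83)*53)/(-35561) = 46389 + (-1/31 + 53/83)*(-1/35561) = 46389 + (1560/2573)*(-1/35561) = 46389 - 1560/91498453 = 4244521734657/91498453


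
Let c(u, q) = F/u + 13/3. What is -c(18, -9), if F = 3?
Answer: -9/2 ≈ -4.5000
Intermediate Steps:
c(u, q) = 13/3 + 3/u (c(u, q) = 3/u + 13/3 = 13/3 + 3/u)
-c(18, -9) = -(13/3 + 3/18) = -(13/3 + 3*(1/18)) = -(13/3 + ⅙) = -1*9/2 = -9/2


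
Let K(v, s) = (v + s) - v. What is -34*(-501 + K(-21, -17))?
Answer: 17612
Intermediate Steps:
K(v, s) = s (K(v, s) = (s + v) - v = s)
-34*(-501 + K(-21, -17)) = -34*(-501 - 17) = -34*(-518) = 17612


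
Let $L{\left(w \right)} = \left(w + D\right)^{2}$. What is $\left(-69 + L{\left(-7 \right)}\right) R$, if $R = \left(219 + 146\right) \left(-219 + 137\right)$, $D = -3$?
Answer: $-927830$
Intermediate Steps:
$L{\left(w \right)} = \left(-3 + w\right)^{2}$ ($L{\left(w \right)} = \left(w - 3\right)^{2} = \left(-3 + w\right)^{2}$)
$R = -29930$ ($R = 365 \left(-82\right) = -29930$)
$\left(-69 + L{\left(-7 \right)}\right) R = \left(-69 + \left(-3 - 7\right)^{2}\right) \left(-29930\right) = \left(-69 + \left(-10\right)^{2}\right) \left(-29930\right) = \left(-69 + 100\right) \left(-29930\right) = 31 \left(-29930\right) = -927830$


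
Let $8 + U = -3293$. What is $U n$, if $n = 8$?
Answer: $-26408$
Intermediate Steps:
$U = -3301$ ($U = -8 - 3293 = -3301$)
$U n = \left(-3301\right) 8 = -26408$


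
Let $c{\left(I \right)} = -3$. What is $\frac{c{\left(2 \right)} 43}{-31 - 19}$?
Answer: $\frac{129}{50} \approx 2.58$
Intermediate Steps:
$\frac{c{\left(2 \right)} 43}{-31 - 19} = \frac{\left(-3\right) 43}{-31 - 19} = - \frac{129}{-50} = \left(-129\right) \left(- \frac{1}{50}\right) = \frac{129}{50}$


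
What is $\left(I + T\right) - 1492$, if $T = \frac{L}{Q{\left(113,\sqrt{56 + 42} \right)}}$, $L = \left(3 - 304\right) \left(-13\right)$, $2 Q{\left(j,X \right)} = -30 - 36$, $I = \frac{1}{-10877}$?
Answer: $- \frac{578101706}{358941} \approx -1610.6$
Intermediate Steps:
$I = - \frac{1}{10877} \approx -9.1937 \cdot 10^{-5}$
$Q{\left(j,X \right)} = -33$ ($Q{\left(j,X \right)} = \frac{-30 - 36}{2} = \frac{1}{2} \left(-66\right) = -33$)
$L = 3913$ ($L = \left(3 - 304\right) \left(-13\right) = \left(-301\right) \left(-13\right) = 3913$)
$T = - \frac{3913}{33}$ ($T = \frac{3913}{-33} = 3913 \left(- \frac{1}{33}\right) = - \frac{3913}{33} \approx -118.58$)
$\left(I + T\right) - 1492 = \left(- \frac{1}{10877} - \frac{3913}{33}\right) - 1492 = - \frac{42561734}{358941} - 1492 = - \frac{578101706}{358941}$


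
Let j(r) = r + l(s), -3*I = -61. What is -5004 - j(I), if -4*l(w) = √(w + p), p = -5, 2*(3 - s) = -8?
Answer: -15073/3 + √2/4 ≈ -5024.0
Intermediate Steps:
I = 61/3 (I = -⅓*(-61) = 61/3 ≈ 20.333)
s = 7 (s = 3 - ½*(-8) = 3 + 4 = 7)
l(w) = -√(-5 + w)/4 (l(w) = -√(w - 5)/4 = -√(-5 + w)/4)
j(r) = r - √2/4 (j(r) = r - √(-5 + 7)/4 = r - √2/4)
-5004 - j(I) = -5004 - (61/3 - √2/4) = -5004 + (-61/3 + √2/4) = -15073/3 + √2/4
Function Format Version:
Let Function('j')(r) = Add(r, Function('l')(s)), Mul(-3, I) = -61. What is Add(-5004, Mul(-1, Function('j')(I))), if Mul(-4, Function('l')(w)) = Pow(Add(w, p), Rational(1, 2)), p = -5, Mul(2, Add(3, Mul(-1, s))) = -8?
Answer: Add(Rational(-15073, 3), Mul(Rational(1, 4), Pow(2, Rational(1, 2)))) ≈ -5024.0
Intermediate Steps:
I = Rational(61, 3) (I = Mul(Rational(-1, 3), -61) = Rational(61, 3) ≈ 20.333)
s = 7 (s = Add(3, Mul(Rational(-1, 2), -8)) = Add(3, 4) = 7)
Function('l')(w) = Mul(Rational(-1, 4), Pow(Add(-5, w), Rational(1, 2))) (Function('l')(w) = Mul(Rational(-1, 4), Pow(Add(w, -5), Rational(1, 2))) = Mul(Rational(-1, 4), Pow(Add(-5, w), Rational(1, 2))))
Function('j')(r) = Add(r, Mul(Rational(-1, 4), Pow(2, Rational(1, 2)))) (Function('j')(r) = Add(r, Mul(Rational(-1, 4), Pow(Add(-5, 7), Rational(1, 2)))) = Add(r, Mul(Rational(-1, 4), Pow(2, Rational(1, 2)))))
Add(-5004, Mul(-1, Function('j')(I))) = Add(-5004, Mul(-1, Add(Rational(61, 3), Mul(Rational(-1, 4), Pow(2, Rational(1, 2)))))) = Add(-5004, Add(Rational(-61, 3), Mul(Rational(1, 4), Pow(2, Rational(1, 2))))) = Add(Rational(-15073, 3), Mul(Rational(1, 4), Pow(2, Rational(1, 2))))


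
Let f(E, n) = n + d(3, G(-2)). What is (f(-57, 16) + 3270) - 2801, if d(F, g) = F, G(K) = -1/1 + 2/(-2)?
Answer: 488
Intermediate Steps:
G(K) = -2 (G(K) = -1*1 + 2*(-1/2) = -1 - 1 = -2)
f(E, n) = 3 + n (f(E, n) = n + 3 = 3 + n)
(f(-57, 16) + 3270) - 2801 = ((3 + 16) + 3270) - 2801 = (19 + 3270) - 2801 = 3289 - 2801 = 488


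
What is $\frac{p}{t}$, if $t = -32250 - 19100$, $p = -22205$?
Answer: $\frac{4441}{10270} \approx 0.43242$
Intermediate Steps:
$t = -51350$ ($t = -32250 - 19100 = -51350$)
$\frac{p}{t} = - \frac{22205}{-51350} = \left(-22205\right) \left(- \frac{1}{51350}\right) = \frac{4441}{10270}$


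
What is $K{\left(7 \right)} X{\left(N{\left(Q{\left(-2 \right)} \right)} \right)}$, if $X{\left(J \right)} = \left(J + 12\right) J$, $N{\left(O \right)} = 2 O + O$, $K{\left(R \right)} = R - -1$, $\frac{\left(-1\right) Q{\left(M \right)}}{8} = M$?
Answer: $23040$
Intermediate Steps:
$Q{\left(M \right)} = - 8 M$
$K{\left(R \right)} = 1 + R$ ($K{\left(R \right)} = R + 1 = 1 + R$)
$N{\left(O \right)} = 3 O$
$X{\left(J \right)} = J \left(12 + J\right)$ ($X{\left(J \right)} = \left(12 + J\right) J = J \left(12 + J\right)$)
$K{\left(7 \right)} X{\left(N{\left(Q{\left(-2 \right)} \right)} \right)} = \left(1 + 7\right) 3 \left(\left(-8\right) \left(-2\right)\right) \left(12 + 3 \left(\left(-8\right) \left(-2\right)\right)\right) = 8 \cdot 3 \cdot 16 \left(12 + 3 \cdot 16\right) = 8 \cdot 48 \left(12 + 48\right) = 8 \cdot 48 \cdot 60 = 8 \cdot 2880 = 23040$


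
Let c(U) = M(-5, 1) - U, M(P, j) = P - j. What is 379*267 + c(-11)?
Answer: 101198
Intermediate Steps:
c(U) = -6 - U (c(U) = (-5 - 1*1) - U = (-5 - 1) - U = -6 - U)
379*267 + c(-11) = 379*267 + (-6 - 1*(-11)) = 101193 + (-6 + 11) = 101193 + 5 = 101198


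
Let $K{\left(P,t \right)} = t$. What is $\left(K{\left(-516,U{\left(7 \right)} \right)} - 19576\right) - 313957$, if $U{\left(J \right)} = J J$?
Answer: $-333484$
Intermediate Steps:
$U{\left(J \right)} = J^{2}$
$\left(K{\left(-516,U{\left(7 \right)} \right)} - 19576\right) - 313957 = \left(7^{2} - 19576\right) - 313957 = \left(49 - 19576\right) - 313957 = -19527 - 313957 = -333484$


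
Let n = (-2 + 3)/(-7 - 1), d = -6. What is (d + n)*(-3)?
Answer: 147/8 ≈ 18.375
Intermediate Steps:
n = -⅛ (n = 1/(-8) = 1*(-⅛) = -⅛ ≈ -0.12500)
(d + n)*(-3) = (-6 - ⅛)*(-3) = -49/8*(-3) = 147/8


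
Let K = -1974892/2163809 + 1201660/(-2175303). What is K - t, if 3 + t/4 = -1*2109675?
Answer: 39720505929891309208/4706940209127 ≈ 8.4387e+6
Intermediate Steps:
K = -6896151215216/4706940209127 (K = -1974892*1/2163809 + 1201660*(-1/2175303) = -1974892/2163809 - 1201660/2175303 = -6896151215216/4706940209127 ≈ -1.4651)
t = -8438712 (t = -12 + 4*(-1*2109675) = -12 + 4*(-2109675) = -12 - 8438700 = -8438712)
K - t = -6896151215216/4706940209127 - 1*(-8438712) = -6896151215216/4706940209127 + 8438712 = 39720505929891309208/4706940209127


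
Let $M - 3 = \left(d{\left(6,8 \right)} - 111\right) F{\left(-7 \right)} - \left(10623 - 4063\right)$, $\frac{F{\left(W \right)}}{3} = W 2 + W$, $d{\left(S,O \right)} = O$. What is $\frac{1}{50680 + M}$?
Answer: $\frac{1}{50612} \approx 1.9758 \cdot 10^{-5}$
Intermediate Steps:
$F{\left(W \right)} = 9 W$ ($F{\left(W \right)} = 3 \left(W 2 + W\right) = 3 \left(2 W + W\right) = 3 \cdot 3 W = 9 W$)
$M = -68$ ($M = 3 - \left(10623 - 4063 - \left(8 - 111\right) 9 \left(-7\right)\right) = 3 - 71 = -68$)
$\frac{1}{50680 + M} = \frac{1}{50680 - 68} = \frac{1}{50612}$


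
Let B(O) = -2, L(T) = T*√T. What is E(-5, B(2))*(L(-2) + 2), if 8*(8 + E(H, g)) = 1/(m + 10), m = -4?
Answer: -383/24 + 383*I*√2/24 ≈ -15.958 + 22.568*I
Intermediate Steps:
L(T) = T^(3/2)
E(H, g) = -383/48 (E(H, g) = -8 + 1/(8*(-4 + 10)) = -8 + (⅛)/6 = -8 + (⅛)*(⅙) = -8 + 1/48 = -383/48)
E(-5, B(2))*(L(-2) + 2) = -383*((-2)^(3/2) + 2)/48 = -383*(-2*I*√2 + 2)/48 = -383*(2 - 2*I*√2)/48 = -383/24 + 383*I*√2/24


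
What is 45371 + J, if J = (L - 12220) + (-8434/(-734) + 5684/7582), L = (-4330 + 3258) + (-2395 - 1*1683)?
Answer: 38974736958/1391297 ≈ 28013.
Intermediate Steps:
L = -5150 (L = -1072 + (-2395 - 1683) = -1072 - 4078 = -5150)
J = -24149799229/1391297 (J = (-5150 - 12220) + (-8434/(-734) + 5684/7582) = -17370 + (-8434*(-1/734) + 5684*(1/7582)) = -17370 + (4217/367 + 2842/3791) = -17370 + 17029661/1391297 = -24149799229/1391297 ≈ -17358.)
45371 + J = 45371 - 24149799229/1391297 = 38974736958/1391297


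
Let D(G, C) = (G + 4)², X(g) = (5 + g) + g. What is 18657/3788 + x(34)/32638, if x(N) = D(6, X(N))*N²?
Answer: 523409983/61816372 ≈ 8.4672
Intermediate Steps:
X(g) = 5 + 2*g
D(G, C) = (4 + G)²
x(N) = 100*N² (x(N) = (4 + 6)²*N² = 10²*N² = 100*N²)
18657/3788 + x(34)/32638 = 18657/3788 + (100*34²)/32638 = 18657*(1/3788) + (100*1156)*(1/32638) = 18657/3788 + 115600*(1/32638) = 18657/3788 + 57800/16319 = 523409983/61816372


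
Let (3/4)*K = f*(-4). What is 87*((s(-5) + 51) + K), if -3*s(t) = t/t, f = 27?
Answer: -8120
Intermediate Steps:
K = -144 (K = 4*(27*(-4))/3 = (4/3)*(-108) = -144)
s(t) = -⅓ (s(t) = -t/(3*t) = -⅓*1 = -⅓)
87*((s(-5) + 51) + K) = 87*((-⅓ + 51) - 144) = 87*(152/3 - 144) = 87*(-280/3) = -8120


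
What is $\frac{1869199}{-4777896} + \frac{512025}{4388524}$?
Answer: $- \frac{1439155618219}{5241977816376} \approx -0.27454$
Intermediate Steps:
$\frac{1869199}{-4777896} + \frac{512025}{4388524} = 1869199 \left(- \frac{1}{4777896}\right) + 512025 \cdot \frac{1}{4388524} = - \frac{1869199}{4777896} + \frac{512025}{4388524} = - \frac{1439155618219}{5241977816376}$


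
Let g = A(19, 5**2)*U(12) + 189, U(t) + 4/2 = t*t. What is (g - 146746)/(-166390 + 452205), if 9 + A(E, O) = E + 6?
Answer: -28857/57163 ≈ -0.50482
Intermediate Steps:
U(t) = -2 + t**2 (U(t) = -2 + t*t = -2 + t**2)
A(E, O) = -3 + E (A(E, O) = -9 + (E + 6) = -9 + (6 + E) = -3 + E)
g = 2461 (g = (-3 + 19)*(-2 + 12**2) + 189 = 16*(-2 + 144) + 189 = 16*142 + 189 = 2272 + 189 = 2461)
(g - 146746)/(-166390 + 452205) = (2461 - 146746)/(-166390 + 452205) = -144285/285815 = -144285*1/285815 = -28857/57163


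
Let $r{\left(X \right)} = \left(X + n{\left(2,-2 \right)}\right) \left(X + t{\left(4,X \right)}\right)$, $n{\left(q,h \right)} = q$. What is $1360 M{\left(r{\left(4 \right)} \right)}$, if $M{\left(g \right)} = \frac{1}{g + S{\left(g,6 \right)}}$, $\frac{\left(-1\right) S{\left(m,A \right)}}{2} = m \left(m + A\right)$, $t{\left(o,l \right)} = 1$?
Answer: $- \frac{136}{213} \approx -0.6385$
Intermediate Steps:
$S{\left(m,A \right)} = - 2 m \left(A + m\right)$ ($S{\left(m,A \right)} = - 2 m \left(m + A\right) = - 2 m \left(A + m\right)$)
$r{\left(X \right)} = \left(1 + X\right) \left(2 + X\right)$ ($r{\left(X \right)} = \left(X + 2\right) \left(X + 1\right) = \left(2 + X\right) \left(1 + X\right) = \left(1 + X\right) \left(2 + X\right)$)
$M{\left(g \right)} = \frac{1}{g - 2 g \left(6 + g\right)}$
$1360 M{\left(r{\left(4 \right)} \right)} = 1360 \left(- \frac{1}{\left(2 + 4^{2} + 3 \cdot 4\right) \left(11 + 2 \left(2 + 4^{2} + 3 \cdot 4\right)\right)}\right) = 1360 \left(- \frac{1}{\left(2 + 16 + 12\right) \left(11 + 2 \left(2 + 16 + 12\right)\right)}\right) = 1360 \left(- \frac{1}{30 \left(11 + 2 \cdot 30\right)}\right) = 1360 \left(\left(-1\right) \frac{1}{30} \frac{1}{11 + 60}\right) = 1360 \left(\left(-1\right) \frac{1}{30} \cdot \frac{1}{71}\right) = 1360 \left(- \frac{1}{2130}\right) = - \frac{136}{213}$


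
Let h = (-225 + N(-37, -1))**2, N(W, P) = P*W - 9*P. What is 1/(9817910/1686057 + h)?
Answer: 1686057/54032770247 ≈ 3.1204e-5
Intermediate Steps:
N(W, P) = -9*P + P*W
h = 32041 (h = (-225 - (-9 - 37))**2 = (-225 - 1*(-46))**2 = (-225 + 46)**2 = (-179)**2 = 32041)
1/(9817910/1686057 + h) = 1/(9817910/1686057 + 32041) = 1/(54032770247/1686057) = 1686057/54032770247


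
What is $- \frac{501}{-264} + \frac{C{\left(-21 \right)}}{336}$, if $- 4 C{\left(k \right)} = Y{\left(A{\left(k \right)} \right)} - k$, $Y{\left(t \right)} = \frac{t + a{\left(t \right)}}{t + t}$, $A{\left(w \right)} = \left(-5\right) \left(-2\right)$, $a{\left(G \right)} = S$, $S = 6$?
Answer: $\frac{139081}{73920} \approx 1.8815$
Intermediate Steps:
$a{\left(G \right)} = 6$
$A{\left(w \right)} = 10$
$Y{\left(t \right)} = \frac{6 + t}{2 t}$ ($Y{\left(t \right)} = \frac{t + 6}{t + t} = \frac{6 + t}{2 t}$)
$C{\left(k \right)} = - \frac{1}{5} + \frac{k}{4}$ ($C{\left(k \right)} = - \frac{\frac{6 + 10}{2 \cdot 10} - k}{4} = - \frac{\frac{1}{2} \cdot \frac{1}{10} \cdot 16 - k}{4} = - \frac{\frac{4}{5} - k}{4} = - \frac{1}{5} + \frac{k}{4}$)
$- \frac{501}{-264} + \frac{C{\left(-21 \right)}}{336} = - \frac{501}{-264} + \frac{- \frac{1}{5} + \frac{1}{4} \left(-21\right)}{336} = \left(-501\right) \left(- \frac{1}{264}\right) + \left(- \frac{1}{5} - \frac{21}{4}\right) \frac{1}{336} = \frac{167}{88} - \frac{109}{6720} = \frac{139081}{73920}$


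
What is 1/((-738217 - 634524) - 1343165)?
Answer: -1/2715906 ≈ -3.6820e-7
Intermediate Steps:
1/((-738217 - 634524) - 1343165) = 1/(-1372741 - 1343165) = 1/(-2715906) = -1/2715906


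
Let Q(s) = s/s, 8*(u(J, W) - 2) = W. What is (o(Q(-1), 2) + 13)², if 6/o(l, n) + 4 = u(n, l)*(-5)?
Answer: 241081/1521 ≈ 158.50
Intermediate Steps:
u(J, W) = 2 + W/8
Q(s) = 1
o(l, n) = 6/(-14 - 5*l/8) (o(l, n) = 6/(-4 + (2 + l/8)*(-5)) = 6/(-4 + (-10 - 5*l/8)) = 6/(-14 - 5*l/8))
(o(Q(-1), 2) + 13)² = (-48/(112 + 5*1) + 13)² = (-48/(112 + 5) + 13)² = (-48/117 + 13)² = (-48*1/117 + 13)² = (-16/39 + 13)² = (491/39)² = 241081/1521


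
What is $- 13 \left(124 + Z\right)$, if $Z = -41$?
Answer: $-1079$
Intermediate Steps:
$- 13 \left(124 + Z\right) = - 13 \left(124 - 41\right) = \left(-13\right) 83 = -1079$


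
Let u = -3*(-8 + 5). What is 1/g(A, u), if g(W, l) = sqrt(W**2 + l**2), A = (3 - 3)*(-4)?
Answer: 1/9 ≈ 0.11111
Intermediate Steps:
u = 9 (u = -3*(-3) = 9)
A = 0 (A = 0*(-4) = 0)
1/g(A, u) = 1/(sqrt(0**2 + 9**2)) = 1/(sqrt(0 + 81)) = 1/(sqrt(81)) = 1/9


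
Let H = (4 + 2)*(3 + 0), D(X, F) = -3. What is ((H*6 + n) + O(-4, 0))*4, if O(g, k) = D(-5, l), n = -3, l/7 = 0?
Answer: 408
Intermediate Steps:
l = 0 (l = 7*0 = 0)
H = 18 (H = 6*3 = 18)
O(g, k) = -3
((H*6 + n) + O(-4, 0))*4 = ((18*6 - 3) - 3)*4 = ((108 - 3) - 3)*4 = (105 - 3)*4 = 102*4 = 408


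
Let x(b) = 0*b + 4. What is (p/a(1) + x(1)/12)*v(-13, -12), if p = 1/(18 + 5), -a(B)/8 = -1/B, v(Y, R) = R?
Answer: -187/46 ≈ -4.0652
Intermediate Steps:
x(b) = 4 (x(b) = 0 + 4 = 4)
a(B) = 8/B (a(B) = -(-8)/B = 8/B)
p = 1/23 ≈ 0.043478
(p/a(1) + x(1)/12)*v(-13, -12) = (1/(23*((8/1))) + 4/12)*(-12) = (1/(23*((8*1))) + 4*(1/12))*(-12) = ((1/23)/8 + ⅓)*(-12) = ((1/23)*(⅛) + ⅓)*(-12) = (1/184 + ⅓)*(-12) = (187/552)*(-12) = -187/46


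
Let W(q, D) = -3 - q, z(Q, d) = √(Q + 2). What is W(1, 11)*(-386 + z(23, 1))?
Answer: 1524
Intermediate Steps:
z(Q, d) = √(2 + Q)
W(1, 11)*(-386 + z(23, 1)) = (-3 - 1*1)*(-386 + √(2 + 23)) = (-3 - 1)*(-386 + √25) = -4*(-386 + 5) = -4*(-381) = 1524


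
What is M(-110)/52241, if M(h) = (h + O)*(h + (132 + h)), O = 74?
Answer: 3168/52241 ≈ 0.060642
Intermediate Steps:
M(h) = (74 + h)*(132 + 2*h) (M(h) = (h + 74)*(h + (132 + h)) = (74 + h)*(132 + 2*h))
M(-110)/52241 = (9768 + 2*(-110)² + 280*(-110))/52241 = (9768 + 2*12100 - 30800)*(1/52241) = (9768 + 24200 - 30800)*(1/52241) = 3168*(1/52241) = 3168/52241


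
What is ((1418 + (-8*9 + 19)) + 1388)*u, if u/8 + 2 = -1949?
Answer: -42968824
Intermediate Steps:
u = -15608 (u = -16 + 8*(-1949) = -16 - 15592 = -15608)
((1418 + (-8*9 + 19)) + 1388)*u = ((1418 + (-8*9 + 19)) + 1388)*(-15608) = ((1418 + (-72 + 19)) + 1388)*(-15608) = ((1418 - 53) + 1388)*(-15608) = (1365 + 1388)*(-15608) = 2753*(-15608) = -42968824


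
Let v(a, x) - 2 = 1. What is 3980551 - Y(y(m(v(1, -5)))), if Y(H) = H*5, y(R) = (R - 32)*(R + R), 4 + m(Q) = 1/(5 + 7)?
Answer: 286498387/72 ≈ 3.9791e+6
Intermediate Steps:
v(a, x) = 3 (v(a, x) = 2 + 1 = 3)
m(Q) = -47/12 (m(Q) = -4 + 1/(5 + 7) = -4 + 1/12 = -47/12)
y(R) = 2*R*(-32 + R) (y(R) = (-32 + R)*(2*R) = 2*R*(-32 + R))
Y(H) = 5*H
3980551 - Y(y(m(v(1, -5)))) = 3980551 - 5*2*(-47/12)*(-32 - 47/12) = 3980551 - 5*2*(-47/12)*(-431/12) = 3980551 - 5*20257/72 = 3980551 - 1*101285/72 = 3980551 - 101285/72 = 286498387/72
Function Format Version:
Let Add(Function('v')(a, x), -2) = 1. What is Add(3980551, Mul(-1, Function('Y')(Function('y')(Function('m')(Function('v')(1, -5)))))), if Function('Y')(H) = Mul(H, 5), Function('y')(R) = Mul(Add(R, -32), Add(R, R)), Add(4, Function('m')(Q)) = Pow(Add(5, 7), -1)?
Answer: Rational(286498387, 72) ≈ 3.9791e+6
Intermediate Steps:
Function('v')(a, x) = 3 (Function('v')(a, x) = Add(2, 1) = 3)
Function('m')(Q) = Rational(-47, 12) (Function('m')(Q) = Add(-4, Pow(Add(5, 7), -1)) = Add(-4, Pow(12, -1)) = Add(-4, Rational(1, 12)) = Rational(-47, 12))
Function('y')(R) = Mul(2, R, Add(-32, R)) (Function('y')(R) = Mul(Add(-32, R), Mul(2, R)) = Mul(2, R, Add(-32, R)))
Function('Y')(H) = Mul(5, H)
Add(3980551, Mul(-1, Function('Y')(Function('y')(Function('m')(Function('v')(1, -5)))))) = Add(3980551, Mul(-1, Mul(5, Mul(2, Rational(-47, 12), Add(-32, Rational(-47, 12)))))) = Add(3980551, Mul(-1, Mul(5, Mul(2, Rational(-47, 12), Rational(-431, 12))))) = Add(3980551, Mul(-1, Mul(5, Rational(20257, 72)))) = Add(3980551, Mul(-1, Rational(101285, 72))) = Add(3980551, Rational(-101285, 72)) = Rational(286498387, 72)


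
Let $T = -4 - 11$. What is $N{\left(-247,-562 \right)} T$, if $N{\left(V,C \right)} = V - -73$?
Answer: $2610$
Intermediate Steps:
$N{\left(V,C \right)} = 73 + V$ ($N{\left(V,C \right)} = V + 73 = 73 + V$)
$T = -15$ ($T = -4 - 11 = -15$)
$N{\left(-247,-562 \right)} T = \left(73 - 247\right) \left(-15\right) = \left(-174\right) \left(-15\right) = 2610$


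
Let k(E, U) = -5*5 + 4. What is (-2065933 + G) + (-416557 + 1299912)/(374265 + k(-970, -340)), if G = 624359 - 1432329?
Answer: -1075540070977/374244 ≈ -2.8739e+6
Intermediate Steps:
k(E, U) = -21 (k(E, U) = -25 + 4 = -21)
G = -807970
(-2065933 + G) + (-416557 + 1299912)/(374265 + k(-970, -340)) = (-2065933 - 807970) + (-416557 + 1299912)/(374265 - 21) = -2873903 + 883355/374244 = -1075540070977/374244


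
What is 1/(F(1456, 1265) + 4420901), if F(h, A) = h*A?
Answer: 1/6262741 ≈ 1.5967e-7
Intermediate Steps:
F(h, A) = A*h
1/(F(1456, 1265) + 4420901) = 1/(1265*1456 + 4420901) = 1/(1841840 + 4420901) = 1/6262741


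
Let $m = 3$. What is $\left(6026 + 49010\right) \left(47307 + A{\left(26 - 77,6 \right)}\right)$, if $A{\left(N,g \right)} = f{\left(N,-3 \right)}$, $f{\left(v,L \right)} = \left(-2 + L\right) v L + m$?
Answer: $2561650620$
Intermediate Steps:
$f{\left(v,L \right)} = 3 + L v \left(-2 + L\right)$ ($f{\left(v,L \right)} = \left(-2 + L\right) v L + 3 = v \left(-2 + L\right) L + 3 = L v \left(-2 + L\right) + 3 = 3 + L v \left(-2 + L\right)$)
$A{\left(N,g \right)} = 3 + 15 N$ ($A{\left(N,g \right)} = 3 + N \left(-3\right)^{2} - - 6 N = 3 + N 9 + 6 N = 3 + 9 N + 6 N = 3 + 15 N$)
$\left(6026 + 49010\right) \left(47307 + A{\left(26 - 77,6 \right)}\right) = \left(6026 + 49010\right) \left(47307 + \left(3 + 15 \left(26 - 77\right)\right)\right) = 55036 \left(47307 + \left(3 + 15 \left(-51\right)\right)\right) = 55036 \left(47307 + \left(3 - 765\right)\right) = 55036 \left(47307 - 762\right) = 55036 \cdot 46545 = 2561650620$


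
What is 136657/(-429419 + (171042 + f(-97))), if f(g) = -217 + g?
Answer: -136657/258691 ≈ -0.52826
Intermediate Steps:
136657/(-429419 + (171042 + f(-97))) = 136657/(-429419 + (171042 + (-217 - 97))) = 136657/(-429419 + (171042 - 314)) = 136657/(-429419 + 170728) = 136657/(-258691) = 136657*(-1/258691) = -136657/258691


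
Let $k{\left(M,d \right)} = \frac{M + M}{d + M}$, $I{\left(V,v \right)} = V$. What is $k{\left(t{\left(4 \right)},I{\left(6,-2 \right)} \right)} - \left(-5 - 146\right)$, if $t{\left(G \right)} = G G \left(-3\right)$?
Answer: $\frac{1073}{7} \approx 153.29$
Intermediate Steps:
$t{\left(G \right)} = - 3 G^{2}$ ($t{\left(G \right)} = G^{2} \left(-3\right) = - 3 G^{2}$)
$k{\left(M,d \right)} = \frac{2 M}{M + d}$
$k{\left(t{\left(4 \right)},I{\left(6,-2 \right)} \right)} - \left(-5 - 146\right) = \frac{2 \left(- 3 \cdot 4^{2}\right)}{- 3 \cdot 4^{2} + 6} - \left(-5 - 146\right) = \frac{2 \left(\left(-3\right) 16\right)}{\left(-3\right) 16 + 6} - \left(-5 - 146\right) = 2 \left(-48\right) \frac{1}{-48 + 6} - -151 = 2 \left(-48\right) \frac{1}{-42} + 151 = 2 \left(-48\right) \left(- \frac{1}{42}\right) + 151 = \frac{16}{7} + 151 = \frac{1073}{7}$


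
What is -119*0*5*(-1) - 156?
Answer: -156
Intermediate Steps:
-119*0*5*(-1) - 156 = -0*(-1) - 156 = -119*0 - 156 = 0 - 156 = -156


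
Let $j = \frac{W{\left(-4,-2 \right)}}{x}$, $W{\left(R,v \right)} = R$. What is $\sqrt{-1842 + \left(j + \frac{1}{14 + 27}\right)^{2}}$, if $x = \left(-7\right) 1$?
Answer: $\frac{i \sqrt{151694457}}{287} \approx 42.914 i$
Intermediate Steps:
$x = -7$
$j = \frac{4}{7}$ ($j = - \frac{4}{-7} = \left(-4\right) \left(- \frac{1}{7}\right) = \frac{4}{7} \approx 0.57143$)
$\sqrt{-1842 + \left(j + \frac{1}{14 + 27}\right)^{2}} = \sqrt{-1842 + \left(\frac{4}{7} + \frac{1}{14 + 27}\right)^{2}} = \sqrt{-1842 + \left(\frac{4}{7} + \frac{1}{41}\right)^{2}} = \sqrt{-1842 + \left(\frac{171}{287}\right)^{2}} = \sqrt{-1842 + \frac{29241}{82369}} = \sqrt{- \frac{151694457}{82369}} = \frac{i \sqrt{151694457}}{287}$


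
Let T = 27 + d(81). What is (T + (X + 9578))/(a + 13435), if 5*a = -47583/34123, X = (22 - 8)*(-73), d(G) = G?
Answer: 739104180/1146082471 ≈ 0.64490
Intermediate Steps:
X = -1022 (X = 14*(-73) = -1022)
a = -47583/170615 (a = (-47583/34123)/5 = (-47583*1/34123)/5 = (⅕)*(-47583/34123) = -47583/170615 ≈ -0.27889)
T = 108 (T = 27 + 81 = 108)
(T + (X + 9578))/(a + 13435) = (108 + (-1022 + 9578))/(-47583/170615 + 13435) = (108 + 8556)/(2292164942/170615) = 8664*(170615/2292164942) = 739104180/1146082471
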